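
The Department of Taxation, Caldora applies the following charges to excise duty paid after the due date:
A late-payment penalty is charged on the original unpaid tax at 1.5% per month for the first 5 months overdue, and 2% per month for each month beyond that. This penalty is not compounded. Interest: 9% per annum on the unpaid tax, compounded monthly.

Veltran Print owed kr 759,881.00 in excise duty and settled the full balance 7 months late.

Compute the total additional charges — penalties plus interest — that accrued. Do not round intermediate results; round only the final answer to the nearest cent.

Penalty, months 1–5: 5 × 1.5% × kr 759,881.00 = kr 56,991.08…
Penalty, months 6–7: 2 × 2% × kr 759,881.00 = kr 30,395.24
Interest (9%/yr ÷ 12 = 0.75%/month): kr 759,881.00 × ((1 + 0.0075)^7 − 1) = kr 40,802.6666…
Penalties + interest = kr 87,386.3150 + kr 40,802.6666… = kr 128,188.98

kr 128,188.98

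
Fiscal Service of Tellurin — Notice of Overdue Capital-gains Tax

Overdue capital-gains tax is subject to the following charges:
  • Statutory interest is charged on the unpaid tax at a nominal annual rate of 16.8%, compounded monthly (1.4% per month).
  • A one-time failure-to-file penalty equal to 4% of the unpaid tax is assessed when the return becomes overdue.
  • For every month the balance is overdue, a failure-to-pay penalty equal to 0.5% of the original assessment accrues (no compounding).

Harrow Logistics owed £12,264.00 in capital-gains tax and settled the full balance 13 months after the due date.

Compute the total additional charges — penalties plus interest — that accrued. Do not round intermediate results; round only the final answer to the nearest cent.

Failure-to-file penalty: 4% × £12,264.00 = £490.56
Failure-to-pay penalty = 0.5% × £12,264.00 × 13 mo = £797.16
Interest: £12,264.00 × ((1 + 0.014)^13 − 1) = £12,264.00 × 0.1981010… = £2,429.5101…
Penalties + interest = £1,287.7200 + £2,429.5101… = £3,717.23

£3,717.23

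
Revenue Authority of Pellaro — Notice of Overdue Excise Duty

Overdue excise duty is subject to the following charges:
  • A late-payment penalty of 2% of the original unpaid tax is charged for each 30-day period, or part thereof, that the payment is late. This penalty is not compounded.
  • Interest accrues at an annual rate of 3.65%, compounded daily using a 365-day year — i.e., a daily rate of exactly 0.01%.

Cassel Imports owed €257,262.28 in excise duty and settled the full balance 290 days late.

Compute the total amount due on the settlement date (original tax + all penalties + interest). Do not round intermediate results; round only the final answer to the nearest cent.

€316,284.19

Penalty periods: ⌈290/30⌉ = 10; penalty = 10 × 2% × €257,262.28 = €51,452.46…
Interest: €257,262.28 × ((1 + 0.0001)^290 − 1) = €257,262.28 × 0.02942310… = €7,569.4543…
Total = €257,262.28 + €51,452.4560 + €7,569.4543… = €316,284.19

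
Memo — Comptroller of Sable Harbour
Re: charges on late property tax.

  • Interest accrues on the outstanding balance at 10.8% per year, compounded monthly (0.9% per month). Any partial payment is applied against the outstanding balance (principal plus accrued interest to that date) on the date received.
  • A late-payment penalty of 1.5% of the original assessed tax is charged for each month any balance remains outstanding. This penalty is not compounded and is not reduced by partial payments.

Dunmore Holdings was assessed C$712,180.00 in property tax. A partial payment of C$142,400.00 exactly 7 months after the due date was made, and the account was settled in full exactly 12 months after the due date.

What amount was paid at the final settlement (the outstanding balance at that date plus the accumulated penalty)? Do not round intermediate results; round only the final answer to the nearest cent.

C$772,287.33

Balance at month 7: C$712,180.0000 × (1 + 0.009)^7 = C$758,277.0939…
After C$142,400.00 payment: C$758,277.0939… − C$142,400.00 = C$615,877.0939…
Balance at month 12: C$615,877.0939… × (1 + 0.009)^5 = C$644,094.9335…
Penalty: 12 × 1.5% × C$712,180.00 = C$128,192.40
Final settlement = outstanding balance + penalty = C$644,094.9335… + C$128,192.40 = C$772,287.33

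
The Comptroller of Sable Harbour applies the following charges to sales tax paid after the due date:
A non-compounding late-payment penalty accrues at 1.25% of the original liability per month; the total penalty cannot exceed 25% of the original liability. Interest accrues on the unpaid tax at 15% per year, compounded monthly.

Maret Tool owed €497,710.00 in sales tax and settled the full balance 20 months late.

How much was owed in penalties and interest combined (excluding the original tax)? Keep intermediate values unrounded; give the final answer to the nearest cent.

Penalty (uncapped): 20 × 1.25% × €497,710.00 = €124,427.50; cap = 25% × €497,710.00 = €124,427.50 → penalty = €124,427.50
Interest (15%/yr ÷ 12 = 1.25%/month): €497,710.00 × ((1 + 0.0125)^20 − 1) = €140,372.7506…
Penalties + interest = €124,427.5000 + €140,372.7506… = €264,800.25

€264,800.25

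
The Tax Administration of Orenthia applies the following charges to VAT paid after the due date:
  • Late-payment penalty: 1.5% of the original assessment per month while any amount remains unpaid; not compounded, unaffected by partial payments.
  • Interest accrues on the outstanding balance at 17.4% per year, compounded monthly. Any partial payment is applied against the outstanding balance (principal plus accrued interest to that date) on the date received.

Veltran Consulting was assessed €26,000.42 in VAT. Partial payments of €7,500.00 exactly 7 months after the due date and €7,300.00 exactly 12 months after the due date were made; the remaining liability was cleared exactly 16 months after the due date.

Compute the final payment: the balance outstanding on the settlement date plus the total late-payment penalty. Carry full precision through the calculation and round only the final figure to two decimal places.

€22,704.99

Monthly rate = 17.4% ÷ 12 = 1.45%
Balance at month 7: €26,000.4200 × (1 + 0.0145)^7 = €28,757.0759…
After €7,500.00 payment: €28,757.0759… − €7,500.00 = €21,257.0759…
Balance at month 12: €21,257.0759… × (1 + 0.0145)^5 = €22,843.5596…
After €7,300.00 payment: €22,843.5596… − €7,300.00 = €15,543.5596…
Balance at month 16: €15,543.5596… × (1 + 0.0145)^4 = €16,464.8845…
Penalty: 16 × 1.5% × €26,000.42 = €6,240.10…
Final settlement = outstanding balance + penalty = €16,464.8845… + €6,240.10… = €22,704.99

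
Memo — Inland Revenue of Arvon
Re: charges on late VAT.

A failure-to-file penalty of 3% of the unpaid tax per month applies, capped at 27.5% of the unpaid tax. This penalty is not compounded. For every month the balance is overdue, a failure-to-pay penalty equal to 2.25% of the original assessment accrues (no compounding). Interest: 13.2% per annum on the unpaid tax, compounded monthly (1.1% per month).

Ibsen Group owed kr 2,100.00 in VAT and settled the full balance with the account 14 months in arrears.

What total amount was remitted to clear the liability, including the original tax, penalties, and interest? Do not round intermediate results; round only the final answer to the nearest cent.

kr 3,686.57

Failure-to-file: 14 × 3% × kr 2,100.00 = kr 882.00, capped at 27.5% × kr 2,100.00 = kr 577.50
Failure-to-pay penalty: 14 × 2.25% × kr 2,100.00 = kr 661.50
Interest: kr 2,100.00 × ((1 + 0.011)^14 − 1) = kr 2,100.00 × 0.1655105… = kr 347.5720…
Total = kr 2,100.00 + kr 1,239.0000 + kr 347.5720… = kr 3,686.57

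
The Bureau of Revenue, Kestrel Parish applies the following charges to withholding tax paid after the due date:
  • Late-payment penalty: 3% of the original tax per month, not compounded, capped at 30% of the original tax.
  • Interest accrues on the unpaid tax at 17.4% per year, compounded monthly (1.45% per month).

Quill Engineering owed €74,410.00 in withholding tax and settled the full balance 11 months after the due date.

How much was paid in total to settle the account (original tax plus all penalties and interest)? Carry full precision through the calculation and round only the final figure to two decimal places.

€109,500.39

Penalty (uncapped): 11 × 3% × €74,410.00 = €24,555.30; cap = 30% × €74,410.00 = €22,323.00 → penalty = €22,323.00
Interest: €74,410.00 × ((1 + 0.0145)^11 − 1) = €74,410.00 × 0.1715817… = €12,767.3914…
Total = €74,410.00 + €22,323.0000 + €12,767.3914… = €109,500.39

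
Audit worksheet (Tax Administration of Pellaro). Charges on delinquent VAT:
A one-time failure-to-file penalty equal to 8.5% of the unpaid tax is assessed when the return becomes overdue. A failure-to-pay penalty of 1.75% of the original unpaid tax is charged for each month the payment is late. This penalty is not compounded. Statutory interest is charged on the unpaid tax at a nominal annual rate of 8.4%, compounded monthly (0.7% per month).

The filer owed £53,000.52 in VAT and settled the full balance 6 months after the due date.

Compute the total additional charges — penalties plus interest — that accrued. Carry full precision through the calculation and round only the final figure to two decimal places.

£12,335.44

Failure-to-file penalty: 8.5% × £53,000.52 = £4,505.04…
Failure-to-pay penalty: 6 × 1.75% × £53,000.52 = £5,565.05…
Interest: £53,000.52 × ((1 + 0.007)^6 − 1) = £53,000.52 × 0.0427419… = £2,265.3427…
Penalties + interest = £10,070.0988 + £2,265.3427… = £12,335.44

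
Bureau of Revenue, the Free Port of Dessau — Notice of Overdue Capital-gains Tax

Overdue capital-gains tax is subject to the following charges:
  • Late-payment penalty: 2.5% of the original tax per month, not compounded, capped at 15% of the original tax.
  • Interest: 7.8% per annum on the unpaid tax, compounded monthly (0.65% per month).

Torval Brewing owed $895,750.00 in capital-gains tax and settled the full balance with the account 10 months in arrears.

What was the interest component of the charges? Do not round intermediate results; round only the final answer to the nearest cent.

$59,956.65

Interest: $895,750.00 × ((1 + 0.0065)^10 − 1) = $895,750.00 × 0.0669346… = $59,956.6525…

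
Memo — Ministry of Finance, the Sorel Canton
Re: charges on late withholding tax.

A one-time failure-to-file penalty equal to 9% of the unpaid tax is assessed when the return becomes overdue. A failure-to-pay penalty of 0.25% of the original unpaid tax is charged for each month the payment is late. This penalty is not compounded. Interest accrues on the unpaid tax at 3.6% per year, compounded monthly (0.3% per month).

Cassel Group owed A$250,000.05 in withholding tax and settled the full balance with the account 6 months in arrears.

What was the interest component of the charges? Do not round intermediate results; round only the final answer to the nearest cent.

A$4,533.89

Interest: A$250,000.05 × ((1 + 0.003)^6 − 1) = A$250,000.05 × 0.0181355… = A$4,533.8862…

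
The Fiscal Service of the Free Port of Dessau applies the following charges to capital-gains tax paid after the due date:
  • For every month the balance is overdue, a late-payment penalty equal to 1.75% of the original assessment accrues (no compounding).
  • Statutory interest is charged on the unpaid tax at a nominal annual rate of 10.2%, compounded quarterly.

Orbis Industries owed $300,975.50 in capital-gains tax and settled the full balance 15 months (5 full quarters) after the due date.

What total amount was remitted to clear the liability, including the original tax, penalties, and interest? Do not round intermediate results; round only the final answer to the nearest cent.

$420,363.58

Late-payment penalty: 15 × 1.75% × $300,975.50 = $79,006.07…
Interest (10.2%/yr ÷ 4 = 2.55%/quarter): $300,975.50 × ((1 + 0.0255)^5 − 1) = $40,382.0149…
Total = $300,975.50 + $79,006.0688… + $40,382.0149… = $420,363.58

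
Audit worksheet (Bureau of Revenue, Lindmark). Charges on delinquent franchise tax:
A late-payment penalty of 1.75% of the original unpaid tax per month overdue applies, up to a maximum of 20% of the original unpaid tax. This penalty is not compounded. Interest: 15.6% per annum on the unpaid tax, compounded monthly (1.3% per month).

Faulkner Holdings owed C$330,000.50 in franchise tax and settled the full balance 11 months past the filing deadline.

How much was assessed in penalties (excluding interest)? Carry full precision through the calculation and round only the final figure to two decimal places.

C$63,525.10

Penalty: 11 × 1.75% × C$330,000.50 = C$63,525.10… (below the 20% cap of C$66,000.10)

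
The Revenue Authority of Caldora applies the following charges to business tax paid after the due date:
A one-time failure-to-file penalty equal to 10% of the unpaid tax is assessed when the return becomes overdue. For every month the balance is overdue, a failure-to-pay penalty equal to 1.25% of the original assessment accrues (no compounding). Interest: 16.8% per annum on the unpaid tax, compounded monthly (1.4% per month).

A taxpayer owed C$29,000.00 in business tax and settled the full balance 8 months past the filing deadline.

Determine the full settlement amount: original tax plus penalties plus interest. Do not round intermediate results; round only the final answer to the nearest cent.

Failure-to-file penalty: 10% × C$29,000.00 = C$2,900.00
Failure-to-pay penalty = 1.25% × C$29,000.00 × 8 mo = C$2,900.00
Interest: C$29,000.00 × ((1 + 0.014)^8 − 1) = C$29,000.00 × 0.1176444… = C$3,411.6871…
Total = C$29,000.00 + C$5,800.0000 + C$3,411.6871… = C$38,211.69

C$38,211.69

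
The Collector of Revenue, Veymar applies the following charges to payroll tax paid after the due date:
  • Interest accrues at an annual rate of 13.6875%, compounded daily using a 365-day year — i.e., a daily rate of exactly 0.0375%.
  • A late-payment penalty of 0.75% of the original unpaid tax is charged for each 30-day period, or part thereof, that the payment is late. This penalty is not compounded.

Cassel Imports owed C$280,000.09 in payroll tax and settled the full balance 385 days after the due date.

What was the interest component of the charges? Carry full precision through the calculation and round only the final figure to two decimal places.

C$43,480.10

Interest: C$280,000.09 × ((1 + 0.000375)^385 − 1) = C$280,000.09 × 0.15528600… = C$43,480.0953…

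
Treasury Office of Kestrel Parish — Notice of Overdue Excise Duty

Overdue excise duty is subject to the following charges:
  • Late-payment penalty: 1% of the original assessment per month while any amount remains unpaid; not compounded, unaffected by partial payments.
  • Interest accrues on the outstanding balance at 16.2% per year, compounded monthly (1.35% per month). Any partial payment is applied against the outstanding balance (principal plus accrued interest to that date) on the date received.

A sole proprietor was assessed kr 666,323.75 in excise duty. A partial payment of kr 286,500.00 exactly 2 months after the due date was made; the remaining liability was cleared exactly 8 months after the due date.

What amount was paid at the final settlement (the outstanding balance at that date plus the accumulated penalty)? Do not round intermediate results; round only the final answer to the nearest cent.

Balance at month 2: kr 666,323.7500 × (1 + 0.0135)^2 = kr 684,435.9288…
After kr 286,500.00 payment: kr 684,435.9288… − kr 286,500.00 = kr 397,935.9288…
Balance at month 8: kr 397,935.9288… × (1 + 0.0135)^6 = kr 431,276.3771…
Penalty: 8 × 1% × kr 666,323.75 = kr 53,305.90
Final settlement = outstanding balance + penalty = kr 431,276.3771… + kr 53,305.90 = kr 484,582.28

kr 484,582.28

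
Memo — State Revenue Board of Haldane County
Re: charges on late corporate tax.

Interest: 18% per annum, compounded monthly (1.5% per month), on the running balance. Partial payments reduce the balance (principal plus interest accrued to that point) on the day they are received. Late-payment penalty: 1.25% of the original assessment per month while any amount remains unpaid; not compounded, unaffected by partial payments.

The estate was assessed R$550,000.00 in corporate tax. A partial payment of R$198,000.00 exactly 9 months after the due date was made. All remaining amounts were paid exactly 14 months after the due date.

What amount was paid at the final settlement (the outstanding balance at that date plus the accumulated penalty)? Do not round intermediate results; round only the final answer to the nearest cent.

Balance at month 9: R$550,000.0000 × (1 + 0.015)^9 = R$628,864.4865…
After R$198,000.00 payment: R$628,864.4865… − R$198,000.00 = R$430,864.4865…
Balance at month 14: R$430,864.4865… × (1 + 0.015)^5 = R$464,163.4191…
Penalty: 14 × 1.25% × R$550,000.00 = R$96,250.00
Final settlement = outstanding balance + penalty = R$464,163.4191… + R$96,250.00 = R$560,413.42

R$560,413.42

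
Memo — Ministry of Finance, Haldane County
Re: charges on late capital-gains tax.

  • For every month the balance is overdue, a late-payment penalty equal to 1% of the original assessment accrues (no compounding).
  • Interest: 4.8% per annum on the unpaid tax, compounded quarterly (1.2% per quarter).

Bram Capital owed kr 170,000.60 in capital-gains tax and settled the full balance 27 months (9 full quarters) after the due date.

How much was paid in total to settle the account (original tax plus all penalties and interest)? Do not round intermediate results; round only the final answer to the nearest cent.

Late-payment penalty = 1% × kr 170,000.60 × 27 mo = kr 45,900.16…
Interest: kr 170,000.60 × ((1 + 0.012)^9 − 1) = kr 170,000.60 × 0.1133318… = kr 19,266.4734…
Total = kr 170,000.60 + kr 45,900.1620 + kr 19,266.4734… = kr 235,167.24

kr 235,167.24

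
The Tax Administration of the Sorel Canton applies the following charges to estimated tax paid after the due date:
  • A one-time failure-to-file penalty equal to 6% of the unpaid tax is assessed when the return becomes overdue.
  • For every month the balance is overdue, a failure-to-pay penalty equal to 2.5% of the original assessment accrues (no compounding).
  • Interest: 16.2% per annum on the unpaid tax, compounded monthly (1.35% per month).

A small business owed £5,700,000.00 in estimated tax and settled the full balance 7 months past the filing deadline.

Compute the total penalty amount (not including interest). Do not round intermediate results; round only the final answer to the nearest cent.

£1,339,500.00

Failure-to-file penalty: 6% × £5,700,000.00 = £342,000.00
Failure-to-pay penalty = 2.5% × £5,700,000.00 × 7 mo = £997,500.00
Total penalty = £342,000.00 + £997,500.00 = £1,339,500.00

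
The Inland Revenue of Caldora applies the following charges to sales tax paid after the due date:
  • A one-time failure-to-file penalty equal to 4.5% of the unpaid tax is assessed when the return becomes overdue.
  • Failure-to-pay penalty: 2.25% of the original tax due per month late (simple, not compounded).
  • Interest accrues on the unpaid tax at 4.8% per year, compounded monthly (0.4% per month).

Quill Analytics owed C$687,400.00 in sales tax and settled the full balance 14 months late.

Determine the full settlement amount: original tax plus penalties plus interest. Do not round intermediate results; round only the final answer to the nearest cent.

C$974,375.45

Failure-to-file penalty: 4.5% × C$687,400.00 = C$30,933.00
Failure-to-pay penalty = 2.25% × C$687,400.00 × 14 mo = C$216,531.00
Interest: C$687,400.00 × ((1 + 0.004)^14 − 1) = C$687,400.00 × 0.0574796… = C$39,511.4456…
Total = C$687,400.00 + C$247,464.0000 + C$39,511.4456… = C$974,375.45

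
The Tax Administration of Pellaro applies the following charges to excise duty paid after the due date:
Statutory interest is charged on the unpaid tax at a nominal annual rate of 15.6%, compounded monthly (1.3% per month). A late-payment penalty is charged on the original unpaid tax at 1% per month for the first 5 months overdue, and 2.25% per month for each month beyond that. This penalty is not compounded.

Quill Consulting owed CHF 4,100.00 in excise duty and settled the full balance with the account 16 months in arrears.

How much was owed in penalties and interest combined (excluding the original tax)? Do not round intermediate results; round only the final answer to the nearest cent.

Penalty, months 1–5: 5 × 1% × CHF 4,100.00 = CHF 205.00
Penalty, months 6–16: 11 × 2.25% × CHF 4,100.00 = CHF 1,014.75
Interest: CHF 4,100.00 × ((1 + 0.013)^16 − 1) = CHF 4,100.00 × 0.2295640… = CHF 941.2122…
Penalties + interest = CHF 1,219.7500 + CHF 941.2122… = CHF 2,160.96

CHF 2,160.96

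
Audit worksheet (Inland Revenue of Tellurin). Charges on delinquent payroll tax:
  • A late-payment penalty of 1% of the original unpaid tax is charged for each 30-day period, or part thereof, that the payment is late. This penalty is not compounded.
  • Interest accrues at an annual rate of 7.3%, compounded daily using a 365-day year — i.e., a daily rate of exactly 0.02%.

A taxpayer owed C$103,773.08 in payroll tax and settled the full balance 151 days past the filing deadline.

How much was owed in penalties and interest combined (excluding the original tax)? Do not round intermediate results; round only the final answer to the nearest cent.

Penalty periods: ⌈151/30⌉ = 6; penalty = 6 × 1% × C$103,773.08 = C$6,226.38…
Interest: C$103,773.08 × ((1 + 0.0002)^151 − 1) = C$103,773.08 × 0.03065753… = C$3,181.4267…
Penalties + interest = C$6,226.3848 + C$3,181.4267… = C$9,407.81

C$9,407.81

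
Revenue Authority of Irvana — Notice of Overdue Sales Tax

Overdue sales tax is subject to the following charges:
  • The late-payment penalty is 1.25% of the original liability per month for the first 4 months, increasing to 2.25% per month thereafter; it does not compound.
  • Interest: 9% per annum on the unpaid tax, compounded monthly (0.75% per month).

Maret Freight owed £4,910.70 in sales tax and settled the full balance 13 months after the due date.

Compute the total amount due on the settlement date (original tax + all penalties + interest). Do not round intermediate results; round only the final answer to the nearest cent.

£6,651.59

Penalty, months 1–4: 4 × 1.25% × £4,910.70 = £245.54…
Penalty, months 5–13: 9 × 2.25% × £4,910.70 = £994.42…
Interest: £4,910.70 × ((1 + 0.0075)^13 − 1) = £4,910.70 × 0.1020104… = £500.9427…
Total = £4,910.70 + £1,239.9518… + £500.9427… = £6,651.59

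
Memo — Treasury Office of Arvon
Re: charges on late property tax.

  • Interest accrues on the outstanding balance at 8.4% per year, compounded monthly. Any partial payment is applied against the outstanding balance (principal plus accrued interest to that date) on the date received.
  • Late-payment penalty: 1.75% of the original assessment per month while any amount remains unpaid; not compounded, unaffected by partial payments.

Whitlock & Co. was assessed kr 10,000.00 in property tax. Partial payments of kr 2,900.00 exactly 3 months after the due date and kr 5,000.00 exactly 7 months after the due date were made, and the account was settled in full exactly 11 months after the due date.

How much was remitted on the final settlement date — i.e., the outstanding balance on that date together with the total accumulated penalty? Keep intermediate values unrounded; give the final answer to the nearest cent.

kr 4,514.61

Monthly rate = 8.4% ÷ 12 = 0.7%
Balance at month 3: kr 10,000.0000 × (1 + 0.007)^3 = kr 10,211.4734…
After kr 2,900.00 payment: kr 10,211.4734… − kr 2,900.00 = kr 7,311.4734…
Balance at month 7: kr 7,311.4734… × (1 + 0.007)^4 = kr 7,518.3543…
After kr 5,000.00 payment: kr 7,518.3543… − kr 5,000.00 = kr 2,518.3543…
Balance at month 11: kr 2,518.3543… × (1 + 0.007)^4 = kr 2,589.6121…
Penalty: 11 × 1.75% × kr 10,000.00 = kr 1,925.00
Final settlement = outstanding balance + penalty = kr 2,589.6121… + kr 1,925.00 = kr 4,514.61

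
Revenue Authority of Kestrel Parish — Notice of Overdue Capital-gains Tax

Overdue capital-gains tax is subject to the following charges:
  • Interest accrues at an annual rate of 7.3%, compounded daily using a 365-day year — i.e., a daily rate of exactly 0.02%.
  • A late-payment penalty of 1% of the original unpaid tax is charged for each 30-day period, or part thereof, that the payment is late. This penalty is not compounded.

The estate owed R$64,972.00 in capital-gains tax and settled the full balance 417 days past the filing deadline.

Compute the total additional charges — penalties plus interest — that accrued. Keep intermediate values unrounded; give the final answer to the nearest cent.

R$14,746.53

Penalty periods: ⌈417/30⌉ = 14; penalty = 14 × 1% × R$64,972.00 = R$9,096.08
Interest: R$64,972.00 × ((1 + 0.0002)^417 − 1) = R$64,972.00 × 0.08696745… = R$5,650.4490…
Penalties + interest = R$9,096.0800 + R$5,650.4490… = R$14,746.53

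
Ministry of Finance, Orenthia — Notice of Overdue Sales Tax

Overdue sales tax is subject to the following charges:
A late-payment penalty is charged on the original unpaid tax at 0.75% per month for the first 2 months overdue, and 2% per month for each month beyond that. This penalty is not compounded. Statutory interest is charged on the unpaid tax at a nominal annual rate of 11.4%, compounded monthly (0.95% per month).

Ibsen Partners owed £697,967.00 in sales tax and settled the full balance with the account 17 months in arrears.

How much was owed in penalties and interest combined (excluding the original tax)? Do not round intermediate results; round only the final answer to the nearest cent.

£341,568.92

Penalty, months 1–2: 2 × 0.75% × £697,967.00 = £10,469.51…
Penalty, months 3–17: 15 × 2% × £697,967.00 = £209,390.10
Interest: £697,967.00 × ((1 + 0.0095)^17 − 1) = £697,967.00 × 0.1743769… = £121,709.3136…
Penalties + interest = £219,859.6050 + £121,709.3136… = £341,568.92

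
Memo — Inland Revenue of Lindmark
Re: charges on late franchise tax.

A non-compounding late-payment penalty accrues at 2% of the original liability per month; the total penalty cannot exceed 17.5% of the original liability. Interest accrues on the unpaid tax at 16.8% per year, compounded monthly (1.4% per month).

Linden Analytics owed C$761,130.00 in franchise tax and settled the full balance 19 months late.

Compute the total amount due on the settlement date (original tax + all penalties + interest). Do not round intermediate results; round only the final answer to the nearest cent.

C$1,124,440.41

Penalty (uncapped): 19 × 2% × C$761,130.00 = C$289,229.40; cap = 17.5% × C$761,130.00 = C$133,197.75 → penalty = C$133,197.75
Interest: C$761,130.00 × ((1 + 0.014)^19 − 1) = C$761,130.00 × 0.3023303… = C$230,112.6612…
Total = C$761,130.00 + C$133,197.7500 + C$230,112.6612… = C$1,124,440.41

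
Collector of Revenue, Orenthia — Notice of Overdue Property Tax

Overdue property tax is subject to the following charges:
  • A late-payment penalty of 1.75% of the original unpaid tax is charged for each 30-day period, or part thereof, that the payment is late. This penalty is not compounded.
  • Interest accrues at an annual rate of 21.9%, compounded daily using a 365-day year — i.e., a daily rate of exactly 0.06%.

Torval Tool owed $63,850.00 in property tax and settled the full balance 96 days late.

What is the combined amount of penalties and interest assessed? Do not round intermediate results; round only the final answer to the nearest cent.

Penalty periods: ⌈96/30⌉ = 4; penalty = 4 × 1.75% × $63,850.00 = $4,469.50
Interest: $63,850.00 × ((1 + 0.0006)^96 − 1) = $63,850.00 × 0.05927290… = $3,784.5745…
Penalties + interest = $4,469.5000 + $3,784.5745… = $8,254.07

$8,254.07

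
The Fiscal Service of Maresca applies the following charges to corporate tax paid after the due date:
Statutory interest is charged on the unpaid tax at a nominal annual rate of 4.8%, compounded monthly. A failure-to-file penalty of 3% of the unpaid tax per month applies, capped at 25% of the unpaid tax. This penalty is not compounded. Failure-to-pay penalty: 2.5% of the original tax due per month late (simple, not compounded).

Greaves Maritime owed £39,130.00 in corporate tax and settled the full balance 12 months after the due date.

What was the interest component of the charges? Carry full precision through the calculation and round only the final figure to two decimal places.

£1,920.12

Interest (4.8%/yr ÷ 12 = 0.4%/month): £39,130.00 × ((1 + 0.004)^12 − 1) = £1,920.1172…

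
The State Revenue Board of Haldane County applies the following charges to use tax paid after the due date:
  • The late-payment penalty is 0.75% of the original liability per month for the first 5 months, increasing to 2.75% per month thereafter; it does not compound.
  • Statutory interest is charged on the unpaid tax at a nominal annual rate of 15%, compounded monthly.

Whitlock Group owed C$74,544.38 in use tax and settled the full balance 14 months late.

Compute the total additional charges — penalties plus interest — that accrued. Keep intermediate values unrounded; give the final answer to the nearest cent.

Penalty, months 1–5: 5 × 0.75% × C$74,544.38 = C$2,795.41…
Penalty, months 6–14: 9 × 2.75% × C$74,544.38 = C$18,449.73…
Interest (15%/yr ÷ 12 = 1.25%/month): C$74,544.38 × ((1 + 0.0125)^14 − 1) = C$14,160.0590…
Penalties + interest = C$21,245.1483 + C$14,160.0590… = C$35,405.21

C$35,405.21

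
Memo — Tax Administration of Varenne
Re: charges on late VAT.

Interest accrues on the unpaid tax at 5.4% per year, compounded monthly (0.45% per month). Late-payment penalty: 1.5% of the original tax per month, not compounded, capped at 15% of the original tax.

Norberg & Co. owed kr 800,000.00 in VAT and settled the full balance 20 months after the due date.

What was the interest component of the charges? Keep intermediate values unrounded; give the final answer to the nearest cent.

Interest: kr 800,000.00 × ((1 + 0.0045)^20 − 1) = kr 800,000.00 × 0.0939534… = kr 75,162.7185…

kr 75,162.72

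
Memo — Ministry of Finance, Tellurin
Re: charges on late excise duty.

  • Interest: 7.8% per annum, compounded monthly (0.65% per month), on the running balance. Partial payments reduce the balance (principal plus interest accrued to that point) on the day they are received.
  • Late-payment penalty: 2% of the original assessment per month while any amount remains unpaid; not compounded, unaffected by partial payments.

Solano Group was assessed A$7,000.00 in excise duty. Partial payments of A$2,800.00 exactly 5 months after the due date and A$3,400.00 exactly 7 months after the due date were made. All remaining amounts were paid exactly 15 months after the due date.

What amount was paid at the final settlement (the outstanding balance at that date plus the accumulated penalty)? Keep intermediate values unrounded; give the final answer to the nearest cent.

A$3,246.15

Balance at month 5: A$7,000.0000 × (1 + 0.0065)^5 = A$7,230.4768…
After A$2,800.00 payment: A$7,230.4768… − A$2,800.00 = A$4,430.4768…
Balance at month 7: A$4,430.4768… × (1 + 0.0065)^2 = A$4,488.2602…
After A$3,400.00 payment: A$4,488.2602… − A$3,400.00 = A$1,088.2602…
Balance at month 15: A$1,088.2602… × (1 + 0.0065)^8 = A$1,146.1540…
Penalty: 15 × 2% × A$7,000.00 = A$2,100.00
Final settlement = outstanding balance + penalty = A$1,146.1540… + A$2,100.00 = A$3,246.15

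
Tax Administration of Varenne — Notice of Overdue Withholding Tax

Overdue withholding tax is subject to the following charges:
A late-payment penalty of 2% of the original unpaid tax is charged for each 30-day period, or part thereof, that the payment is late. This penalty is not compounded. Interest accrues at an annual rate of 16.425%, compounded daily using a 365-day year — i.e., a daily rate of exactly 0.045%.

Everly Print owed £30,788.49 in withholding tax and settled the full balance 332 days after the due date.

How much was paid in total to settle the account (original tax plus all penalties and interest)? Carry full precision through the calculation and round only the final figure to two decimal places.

Penalty periods: ⌈332/30⌉ = 12; penalty = 12 × 2% × £30,788.49 = £7,389.24…
Interest: £30,788.49 × ((1 + 0.00045)^332 − 1) = £30,788.49 × 0.16109833… = £4,959.9744…
Total = £30,788.49 + £7,389.2376 + £4,959.9744… = £43,137.70

£43,137.70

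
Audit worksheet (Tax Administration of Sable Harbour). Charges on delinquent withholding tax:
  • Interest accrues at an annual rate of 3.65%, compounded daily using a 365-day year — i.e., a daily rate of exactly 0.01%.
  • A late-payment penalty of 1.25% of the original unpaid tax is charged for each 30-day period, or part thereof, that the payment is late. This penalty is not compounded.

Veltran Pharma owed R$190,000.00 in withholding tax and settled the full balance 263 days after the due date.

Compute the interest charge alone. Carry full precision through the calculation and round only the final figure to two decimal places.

Interest: R$190,000.00 × ((1 + 0.0001)^263 − 1) = R$190,000.00 × 0.02664755… = R$5,063.0339…

R$5,063.03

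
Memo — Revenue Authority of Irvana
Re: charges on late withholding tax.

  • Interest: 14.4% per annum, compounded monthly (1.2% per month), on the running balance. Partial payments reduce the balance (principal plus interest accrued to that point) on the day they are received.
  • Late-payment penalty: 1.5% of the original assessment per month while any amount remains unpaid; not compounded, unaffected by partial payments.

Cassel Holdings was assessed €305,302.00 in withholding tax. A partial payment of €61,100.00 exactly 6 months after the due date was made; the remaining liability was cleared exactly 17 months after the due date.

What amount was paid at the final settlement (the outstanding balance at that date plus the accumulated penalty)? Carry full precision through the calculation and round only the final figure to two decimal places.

Balance at month 6: €305,302.0000 × (1 + 0.012)^6 = €327,953.8430…
After €61,100.00 payment: €327,953.8430… − €61,100.00 = €266,853.8430…
Balance at month 17: €266,853.8430… × (1 + 0.012)^11 = €304,269.9751…
Penalty: 17 × 1.5% × €305,302.00 = €77,852.01
Final settlement = outstanding balance + penalty = €304,269.9751… + €77,852.01 = €382,121.99

€382,121.99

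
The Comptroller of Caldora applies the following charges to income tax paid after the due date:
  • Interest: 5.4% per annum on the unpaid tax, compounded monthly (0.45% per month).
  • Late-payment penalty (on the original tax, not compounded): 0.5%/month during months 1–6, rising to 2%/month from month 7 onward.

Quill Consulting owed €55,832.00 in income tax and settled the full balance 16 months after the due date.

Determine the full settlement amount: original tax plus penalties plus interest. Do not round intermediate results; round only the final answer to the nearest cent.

Penalty, months 1–6: 6 × 0.5% × €55,832.00 = €1,674.96
Penalty, months 7–16: 10 × 2% × €55,832.00 = €11,166.40
Interest: €55,832.00 × ((1 + 0.0045)^16 − 1) = €55,832.00 × 0.0744818… = €4,158.4670…
Total = €55,832.00 + €12,841.3600 + €4,158.4670… = €72,831.83

€72,831.83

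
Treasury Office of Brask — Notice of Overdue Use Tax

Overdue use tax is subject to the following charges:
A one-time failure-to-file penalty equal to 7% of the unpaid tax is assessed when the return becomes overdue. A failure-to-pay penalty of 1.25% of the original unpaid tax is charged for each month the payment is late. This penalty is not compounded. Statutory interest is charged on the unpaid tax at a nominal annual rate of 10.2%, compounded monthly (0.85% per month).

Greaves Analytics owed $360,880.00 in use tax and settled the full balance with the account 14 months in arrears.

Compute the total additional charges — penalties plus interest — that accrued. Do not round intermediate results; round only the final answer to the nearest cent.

$133,815.61

Failure-to-file penalty: 7% × $360,880.00 = $25,261.60
Failure-to-pay penalty: 14 × 1.25% × $360,880.00 = $63,154.00
Interest: $360,880.00 × ((1 + 0.0085)^14 − 1) = $360,880.00 × 0.1258036… = $45,400.0056…
Penalties + interest = $88,415.6000 + $45,400.0056… = $133,815.61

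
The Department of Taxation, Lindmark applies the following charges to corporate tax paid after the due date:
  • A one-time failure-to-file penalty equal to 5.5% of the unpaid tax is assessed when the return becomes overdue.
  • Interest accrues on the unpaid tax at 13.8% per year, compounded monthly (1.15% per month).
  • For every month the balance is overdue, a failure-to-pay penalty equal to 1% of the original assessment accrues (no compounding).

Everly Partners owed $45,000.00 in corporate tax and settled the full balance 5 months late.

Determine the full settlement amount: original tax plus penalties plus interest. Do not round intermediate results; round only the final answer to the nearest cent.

$52,372.70

Failure-to-file penalty: 5.5% × $45,000.00 = $2,475.00
Failure-to-pay penalty: 5 × 1% × $45,000.00 = $2,250.00
Interest: $45,000.00 × ((1 + 0.0115)^5 − 1) = $45,000.00 × 0.0588378… = $2,647.7008…
Total = $45,000.00 + $4,725.0000 + $2,647.7008… = $52,372.70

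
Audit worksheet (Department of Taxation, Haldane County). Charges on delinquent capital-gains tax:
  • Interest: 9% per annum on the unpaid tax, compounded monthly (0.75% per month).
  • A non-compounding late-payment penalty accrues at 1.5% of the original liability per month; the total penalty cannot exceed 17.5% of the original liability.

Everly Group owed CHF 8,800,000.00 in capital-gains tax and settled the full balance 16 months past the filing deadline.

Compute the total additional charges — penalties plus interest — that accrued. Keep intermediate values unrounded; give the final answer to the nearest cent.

Penalty (uncapped): 16 × 1.5% × CHF 8,800,000.00 = CHF 2,112,000.00; cap = 17.5% × CHF 8,800,000.00 = CHF 1,540,000.00 → penalty = CHF 1,540,000.00
Interest: CHF 8,800,000.00 × ((1 + 0.0075)^16 − 1) = CHF 8,800,000.00 × 0.1269921… = CHF 1,117,530.6005…
Penalties + interest = CHF 1,540,000.0000 + CHF 1,117,530.6005… = CHF 2,657,530.60

CHF 2,657,530.60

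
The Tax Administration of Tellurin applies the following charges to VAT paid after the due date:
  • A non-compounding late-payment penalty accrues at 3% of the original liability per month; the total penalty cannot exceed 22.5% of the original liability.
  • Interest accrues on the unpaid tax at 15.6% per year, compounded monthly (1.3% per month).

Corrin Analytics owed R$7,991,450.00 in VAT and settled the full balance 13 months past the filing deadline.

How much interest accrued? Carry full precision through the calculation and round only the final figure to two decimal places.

R$1,461,086.79

Interest: R$7,991,450.00 × ((1 + 0.013)^13 − 1) = R$7,991,450.00 × 0.1828312… = R$1,461,086.7877…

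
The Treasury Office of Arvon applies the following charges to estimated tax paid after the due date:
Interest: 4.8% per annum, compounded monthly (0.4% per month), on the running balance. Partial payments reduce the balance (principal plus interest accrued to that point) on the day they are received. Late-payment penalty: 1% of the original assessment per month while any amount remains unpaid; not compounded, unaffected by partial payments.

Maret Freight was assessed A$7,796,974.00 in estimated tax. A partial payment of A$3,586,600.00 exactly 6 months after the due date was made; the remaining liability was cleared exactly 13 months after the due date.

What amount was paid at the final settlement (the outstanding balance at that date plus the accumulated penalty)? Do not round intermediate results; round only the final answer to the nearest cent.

Balance at month 6: A$7,796,974.0000 × (1 + 0.004)^6 = A$7,985,982.6599…
After A$3,586,600.00 payment: A$7,985,982.6599… − A$3,586,600.00 = A$4,399,382.6599…
Balance at month 13: A$4,399,382.6599… × (1 + 0.004)^7 = A$4,524,053.4611…
Penalty: 13 × 1% × A$7,796,974.00 = A$1,013,606.62
Final settlement = outstanding balance + penalty = A$4,524,053.4611… + A$1,013,606.62 = A$5,537,660.08

A$5,537,660.08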